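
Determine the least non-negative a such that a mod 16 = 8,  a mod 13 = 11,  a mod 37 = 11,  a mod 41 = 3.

The moduli are pairwise coprime; N = 16·13·37·41 = 315536.
N/16 = 19721; 19721 ≡ 9 (mod 16); 9·9 ≡ 1, so inverse 9.
N/13 = 24272; 24272 ≡ 1 (mod 13), inverse 1.
N/37 = 8528; 8528 ≡ 18 (mod 37); 18·35 ≡ 1, so inverse 35.
N/41 = 7696; 7696 ≡ 29 (mod 41); 29·17 ≡ 1, so inverse 17.
a ≡ 8·19721·9 + 11·24272·1 + 11·8528·35 + 3·7696·17 = 5362680.
5362680 mod 315536 = 314104.

314104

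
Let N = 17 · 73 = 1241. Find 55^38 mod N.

Mod 17: 55 ≡ 4; by Fermat, exponent reduces to 38 mod 16 = 6; 4^6 ≡ 16 (mod 17).
Mod 73: 55 ≡ 55; 55^38 ≡ 32 (mod 73).
Combine by CRT: x ≡ 16 (mod 17), x ≡ 32 (mod 73) ⇒ x ≡ 543 (mod 1241).

543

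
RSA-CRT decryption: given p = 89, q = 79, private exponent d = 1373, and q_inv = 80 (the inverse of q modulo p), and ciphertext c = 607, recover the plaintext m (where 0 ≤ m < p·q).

4709

d_p = d mod (p−1) = 1373 mod 88 = 53; d_q = d mod (q−1) = 47.
m₁ = c^(d_p) mod p: c ≡ 73 (mod 89), and 73^53 mod 89 = 81.
m₂ = c^(d_q) mod q: c ≡ 54 (mod 79), and 54^47 mod 79 = 48.
h = q_inv·(m₁ − m₂) mod p = 80·(81 − 48) mod 89 = 59.
m = m₂ + h·q = 48 + 59·79 = 4709.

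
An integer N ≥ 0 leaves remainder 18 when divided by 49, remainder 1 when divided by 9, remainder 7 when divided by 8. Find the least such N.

3007

The moduli are pairwise coprime; M = 49·9·8 = 3528.
M/49 = 72; 72 ≡ 23 (mod 49); 23·32 ≡ 1, so inverse 32.
M/9 = 392; 392 ≡ 5 (mod 9); 5·2 ≡ 1, so inverse 2.
M/8 = 441; 441 ≡ 1 (mod 8), inverse 1.
N ≡ 18·72·32 + 1·392·2 + 7·441·1 = 45343.
45343 mod 3528 = 3007.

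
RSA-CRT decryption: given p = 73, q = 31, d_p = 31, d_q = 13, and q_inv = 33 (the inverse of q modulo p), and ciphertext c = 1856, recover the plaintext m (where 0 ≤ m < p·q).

1951

m₁ = c^(d_p) mod p: c ≡ 31 (mod 73), and 31^31 mod 73 = 53.
m₂ = c^(d_q) mod q: c ≡ 27 (mod 31), and 27^13 mod 31 = 29.
h = q_inv·(m₁ − m₂) mod p = 33·(53 − 29) mod 73 = 62.
m = m₂ + h·q = 29 + 62·31 = 1951.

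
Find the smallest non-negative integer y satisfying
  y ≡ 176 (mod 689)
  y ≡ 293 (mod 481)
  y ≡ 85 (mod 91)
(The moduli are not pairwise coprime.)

gcd(689, 481) = 13 and 13 | (293 − 176), so the pair is consistent; merging gives y ≡ 18090 (mod 25493), where 25493 = lcm(689, 481).
gcd(25493, 91) = 13 and 13 | (85 − 18090), so the pair is consistent; merging gives y ≡ 43583 (mod 178451), where 178451 = lcm(25493, 91).
The solution is unique modulo lcm(689, 481, 91) = 178451.

43583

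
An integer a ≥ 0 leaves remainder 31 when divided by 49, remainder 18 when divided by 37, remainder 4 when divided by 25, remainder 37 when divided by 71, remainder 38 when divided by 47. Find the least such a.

145493379

From a ≡ 31 (mod 49) write a = 31 + 49t. Substituting into a ≡ 18 (mod 37) gives 49t ≡ 24 (mod 37), and since 12⁻¹ ≡ 34 (mod 37), t ≡ 2. Hence a ≡ 31 + 49·2 = 129 (mod 1813).
From a ≡ 129 (mod 1813) write a = 129 + 1813t. Substituting into a ≡ 4 (mod 25) gives 1813t ≡ 0 (mod 25), and since 13⁻¹ ≡ 2 (mod 25), t ≡ 0. Hence a ≡ 129 + 1813·0 = 129 (mod 45325).
From a ≡ 129 (mod 45325) write a = 129 + 45325t. Substituting into a ≡ 37 (mod 71) gives 45325t ≡ 50 (mod 71), and since 27⁻¹ ≡ 50 (mod 71), t ≡ 15. Hence a ≡ 129 + 45325·15 = 680004 (mod 3218075).
From a ≡ 680004 (mod 3218075) write a = 680004 + 3218075t. Substituting into a ≡ 38 (mod 47) gives 3218075t ≡ 30 (mod 47), and since 32⁻¹ ≡ 25 (mod 47), t ≡ 45. Hence a ≡ 680004 + 3218075·45 = 145493379 (mod 151249525).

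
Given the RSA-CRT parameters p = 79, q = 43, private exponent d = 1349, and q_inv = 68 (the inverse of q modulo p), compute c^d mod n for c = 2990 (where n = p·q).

877

d_p = d mod (p−1) = 1349 mod 78 = 23; d_q = d mod (q−1) = 5.
m₁ = c^(d_p) mod p: c ≡ 67 (mod 79), and 67^23 mod 79 = 8.
m₂ = c^(d_q) mod q: c ≡ 23 (mod 43), and 23^5 mod 43 = 17.
h = q_inv·(m₁ − m₂) mod p = 68·(8 − 17) mod 79 = 20.
m = m₂ + h·q = 17 + 20·43 = 877.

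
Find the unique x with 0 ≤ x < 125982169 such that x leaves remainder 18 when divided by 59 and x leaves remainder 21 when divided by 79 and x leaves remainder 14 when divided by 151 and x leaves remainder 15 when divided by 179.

102732411

From x ≡ 18 (mod 59) write x = 18 + 59t. Substituting into x ≡ 21 (mod 79) gives 59t ≡ 3 (mod 79), and since 59⁻¹ ≡ 75 (mod 79), t ≡ 67. Hence x ≡ 18 + 59·67 = 3971 (mod 4661).
From x ≡ 3971 (mod 4661) write x = 3971 + 4661t. Substituting into x ≡ 14 (mod 151) gives 4661t ≡ 120 (mod 151), and since 131⁻¹ ≡ 83 (mod 151), t ≡ 145. Hence x ≡ 3971 + 4661·145 = 679816 (mod 703811).
From x ≡ 679816 (mod 703811) write x = 679816 + 703811t. Substituting into x ≡ 15 (mod 179) gives 703811t ≡ 41 (mod 179), and since 162⁻¹ ≡ 21 (mod 179), t ≡ 145. Hence x ≡ 679816 + 703811·145 = 102732411 (mod 125982169).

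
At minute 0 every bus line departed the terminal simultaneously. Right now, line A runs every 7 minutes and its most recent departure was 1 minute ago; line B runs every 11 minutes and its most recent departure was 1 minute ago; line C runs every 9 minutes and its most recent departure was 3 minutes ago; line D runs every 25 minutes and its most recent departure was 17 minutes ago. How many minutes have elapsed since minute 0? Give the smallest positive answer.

From t ≡ 1 (mod 7) write t = 1 + 7s. Substituting into t ≡ 1 (mod 11) gives 7s ≡ 0 (mod 11), and since 7⁻¹ ≡ 8 (mod 11), s ≡ 0. Hence t ≡ 1 + 7·0 = 1 (mod 77).
From t ≡ 1 (mod 77) write t = 1 + 77s. Substituting into t ≡ 3 (mod 9) gives 77s ≡ 2 (mod 9), and since 5⁻¹ ≡ 2 (mod 9), s ≡ 4. Hence t ≡ 1 + 77·4 = 309 (mod 693).
From t ≡ 309 (mod 693) write t = 309 + 693s. Substituting into t ≡ 17 (mod 25) gives 693s ≡ 8 (mod 25), and since 18⁻¹ ≡ 7 (mod 25), s ≡ 6. Hence t ≡ 309 + 693·6 = 4467 (mod 17325).

4467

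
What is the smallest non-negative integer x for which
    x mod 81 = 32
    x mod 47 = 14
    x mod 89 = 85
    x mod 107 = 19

The moduli are pairwise coprime; N = 81·47·89·107 = 36254061.
N/81 = 447581; 447581 ≡ 56 (mod 81); 56·68 ≡ 1, so inverse 68.
N/47 = 771363; 771363 ≡ 46 (mod 47); 46·46 ≡ 1, so inverse 46.
N/89 = 407349; 407349 ≡ 85 (mod 89); 85·22 ≡ 1, so inverse 22.
N/107 = 338823; 338823 ≡ 61 (mod 107); 61·100 ≡ 1, so inverse 100.
x ≡ 32·447581·68 + 14·771363·46 + 85·407349·22 + 19·338823·100 = 2876200358.
2876200358 mod 36254061 = 12129539.

12129539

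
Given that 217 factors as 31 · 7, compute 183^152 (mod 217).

71

Mod 31: 183 ≡ 28; by Fermat, exponent reduces to 152 mod 30 = 2; 28^2 ≡ 9 (mod 31).
Mod 7: 183 ≡ 1; by Fermat, exponent reduces to 152 mod 6 = 2; 1^2 ≡ 1 (mod 7).
Combine by CRT: x ≡ 9 (mod 31), x ≡ 1 (mod 7) ⇒ x ≡ 71 (mod 217).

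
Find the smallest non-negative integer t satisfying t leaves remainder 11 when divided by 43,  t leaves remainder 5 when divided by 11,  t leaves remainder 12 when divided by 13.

5472

The moduli are pairwise coprime; N = 43·11·13 = 6149.
N/43 = 143; 143 ≡ 14 (mod 43); 14·40 ≡ 1, so inverse 40.
N/11 = 559; 559 ≡ 9 (mod 11); 9·5 ≡ 1, so inverse 5.
N/13 = 473; 473 ≡ 5 (mod 13); 5·8 ≡ 1, so inverse 8.
t ≡ 11·143·40 + 5·559·5 + 12·473·8 = 122303.
122303 mod 6149 = 5472.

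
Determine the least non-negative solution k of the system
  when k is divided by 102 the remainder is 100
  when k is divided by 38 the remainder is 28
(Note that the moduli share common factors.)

gcd(102, 38) = 2 and 2 | (28 − 100), so the pair is consistent; merging gives k ≡ 712 (mod 1938), where 1938 = lcm(102, 38).
The solution is unique modulo lcm(102, 38) = 1938.

712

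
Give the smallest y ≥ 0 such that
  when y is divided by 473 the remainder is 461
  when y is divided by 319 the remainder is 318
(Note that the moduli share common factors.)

12759

gcd(473, 319) = 11 and 11 | (318 − 461), so the pair is consistent; merging gives y ≡ 12759 (mod 13717), where 13717 = lcm(473, 319).
The solution is unique modulo lcm(473, 319) = 13717.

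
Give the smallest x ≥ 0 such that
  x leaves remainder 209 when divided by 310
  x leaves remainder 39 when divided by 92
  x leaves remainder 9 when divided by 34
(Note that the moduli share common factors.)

gcd(310, 92) = 2 and 2 | (39 − 209), so the pair is consistent; merging gives x ≡ 12919 (mod 14260), where 14260 = lcm(310, 92).
gcd(14260, 34) = 2 and 2 | (9 − 12919), so the pair is consistent; merging gives x ≡ 126999 (mod 242420), where 242420 = lcm(14260, 34).
The solution is unique modulo lcm(310, 92, 34) = 242420.

126999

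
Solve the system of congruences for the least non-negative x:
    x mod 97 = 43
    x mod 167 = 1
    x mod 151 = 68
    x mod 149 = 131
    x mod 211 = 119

48101168150

The moduli are pairwise coprime; N = 97·167·151·149·211 = 76901334511.
N/97 = 792797263; 792797263 ≡ 64 (mod 97); 64·47 ≡ 1, so inverse 47.
N/167 = 460487033; 460487033 ≡ 64 (mod 167); 64·107 ≡ 1, so inverse 107.
N/151 = 509280361; 509280361 ≡ 94 (mod 151); 94·98 ≡ 1, so inverse 98.
N/149 = 516116339; 516116339 ≡ 7 (mod 149); 7·64 ≡ 1, so inverse 64.
N/211 = 364461301; 364461301 ≡ 157 (mod 211); 157·168 ≡ 1, so inverse 168.
x ≡ 43·792797263·47 + 1·460487033·107 + 68·509280361·98 + 131·516116339·64 + 119·364461301·168 = 16658789422526.
16658789422526 mod 76901334511 = 48101168150.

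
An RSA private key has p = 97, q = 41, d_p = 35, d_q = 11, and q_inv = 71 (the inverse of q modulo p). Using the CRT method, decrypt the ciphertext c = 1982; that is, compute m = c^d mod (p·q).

2211

m₁ = c^(d_p) mod p: c ≡ 42 (mod 97), and 42^35 mod 97 = 77.
m₂ = c^(d_q) mod q: c ≡ 14 (mod 41), and 14^11 mod 41 = 38.
h = q_inv·(m₁ − m₂) mod p = 71·(77 − 38) mod 97 = 53.
m = m₂ + h·q = 38 + 53·41 = 2211.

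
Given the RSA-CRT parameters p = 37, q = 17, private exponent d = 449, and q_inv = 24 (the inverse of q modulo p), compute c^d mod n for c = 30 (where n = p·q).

d_p = d mod (p−1) = 449 mod 36 = 17; d_q = d mod (q−1) = 1.
m₁ = c^(d_p) mod p: c ≡ 30 (mod 37), and 30^17 mod 37 = 21.
m₂ = c^(d_q) mod q: c ≡ 13 (mod 17), and 13^1 mod 17 = 13.
h = q_inv·(m₁ − m₂) mod p = 24·(21 − 13) mod 37 = 7.
m = m₂ + h·q = 13 + 7·17 = 132.

132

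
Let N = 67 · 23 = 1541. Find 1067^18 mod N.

Mod 67: 1067 ≡ 62; 62^18 ≡ 64 (mod 67).
Mod 23: 1067 ≡ 9; 9^18 ≡ 4 (mod 23).
Combine by CRT: x ≡ 64 (mod 67), x ≡ 4 (mod 23) ⇒ x ≡ 533 (mod 1541).

533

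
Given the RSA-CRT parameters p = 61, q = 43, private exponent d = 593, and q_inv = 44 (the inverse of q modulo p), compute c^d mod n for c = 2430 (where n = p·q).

2447

d_p = d mod (p−1) = 593 mod 60 = 53; d_q = d mod (q−1) = 5.
m₁ = c^(d_p) mod p: c ≡ 51 (mod 61), and 51^53 mod 61 = 7.
m₂ = c^(d_q) mod q: c ≡ 22 (mod 43), and 22^5 mod 43 = 39.
h = q_inv·(m₁ − m₂) mod p = 44·(7 − 39) mod 61 = 56.
m = m₂ + h·q = 39 + 56·43 = 2447.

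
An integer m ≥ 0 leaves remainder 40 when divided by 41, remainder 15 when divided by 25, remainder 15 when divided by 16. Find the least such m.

7215

From m ≡ 40 (mod 41) write m = 40 + 41t. Substituting into m ≡ 15 (mod 25) gives 41t ≡ 0 (mod 25), and since 16⁻¹ ≡ 11 (mod 25), t ≡ 0. Hence m ≡ 40 + 41·0 = 40 (mod 1025).
From m ≡ 40 (mod 1025) write m = 40 + 1025t. Substituting into m ≡ 15 (mod 16) gives 1025t ≡ 7 (mod 16), and since 1⁻¹ ≡ 1 (mod 16), t ≡ 7. Hence m ≡ 40 + 1025·7 = 7215 (mod 16400).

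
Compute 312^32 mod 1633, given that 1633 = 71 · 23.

131

Mod 71: 312 ≡ 28; 28^32 ≡ 60 (mod 71).
Mod 23: 312 ≡ 13; by Fermat, exponent reduces to 32 mod 22 = 10; 13^10 ≡ 16 (mod 23).
Combine by CRT: x ≡ 60 (mod 71), x ≡ 16 (mod 23) ⇒ x ≡ 131 (mod 1633).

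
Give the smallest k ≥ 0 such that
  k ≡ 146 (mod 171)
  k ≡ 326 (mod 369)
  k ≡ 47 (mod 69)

58628

gcd(171, 369) = 9 and 9 | (326 − 146), so the pair is consistent; merging gives k ≡ 2540 (mod 7011), where 7011 = lcm(171, 369).
gcd(7011, 69) = 3 and 3 | (47 − 2540), so the pair is consistent; merging gives k ≡ 58628 (mod 161253), where 161253 = lcm(7011, 69).
The solution is unique modulo lcm(171, 369, 69) = 161253.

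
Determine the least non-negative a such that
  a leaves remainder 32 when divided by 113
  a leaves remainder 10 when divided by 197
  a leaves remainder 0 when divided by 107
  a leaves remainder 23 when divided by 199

Combine the congruences pairwise.
From a ≡ 32 (mod 113) write a = 32 + 113t. Substituting into a ≡ 10 (mod 197) gives 113t ≡ 175 (mod 197), and since 113⁻¹ ≡ 68 (mod 197), t ≡ 80. Hence a ≡ 32 + 113·80 = 9072 (mod 22261).
From a ≡ 9072 (mod 22261) write a = 9072 + 22261t. Substituting into a ≡ 0 (mod 107) gives 22261t ≡ 23 (mod 107), and since 5⁻¹ ≡ 43 (mod 107), t ≡ 26. Hence a ≡ 9072 + 22261·26 = 587858 (mod 2381927).
From a ≡ 587858 (mod 2381927) write a = 587858 + 2381927t. Substituting into a ≡ 23 (mod 199) gives 2381927t ≡ 11 (mod 199), and since 96⁻¹ ≡ 85 (mod 199), t ≡ 139. Hence a ≡ 587858 + 2381927·139 = 331675711 (mod 474003473).

331675711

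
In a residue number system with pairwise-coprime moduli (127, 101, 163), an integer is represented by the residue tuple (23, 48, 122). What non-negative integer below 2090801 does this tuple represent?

From x ≡ 23 (mod 127) write x = 23 + 127t. Substituting into x ≡ 48 (mod 101) gives 127t ≡ 25 (mod 101), and since 26⁻¹ ≡ 35 (mod 101), t ≡ 67. Hence x ≡ 23 + 127·67 = 8532 (mod 12827).
From x ≡ 8532 (mod 12827) write x = 8532 + 12827t. Substituting into x ≡ 122 (mod 163) gives 12827t ≡ 66 (mod 163), and since 113⁻¹ ≡ 88 (mod 163), t ≡ 103. Hence x ≡ 8532 + 12827·103 = 1329713 (mod 2090801).

1329713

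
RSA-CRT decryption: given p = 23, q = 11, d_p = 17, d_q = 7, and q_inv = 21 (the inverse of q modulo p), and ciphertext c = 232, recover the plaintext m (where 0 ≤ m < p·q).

m₁ = c^(d_p) mod p: c ≡ 2 (mod 23), and 2^17 mod 23 = 18.
m₂ = c^(d_q) mod q: c ≡ 1 (mod 11), and 1^7 mod 11 = 1.
h = q_inv·(m₁ − m₂) mod p = 21·(18 − 1) mod 23 = 12.
m = m₂ + h·q = 1 + 12·11 = 133.

133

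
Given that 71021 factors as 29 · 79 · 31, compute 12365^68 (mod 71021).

47525

Mod 29: 12365 ≡ 11; by Fermat, exponent reduces to 68 mod 28 = 12; 11^12 ≡ 23 (mod 29).
Mod 79: 12365 ≡ 41; 41^68 ≡ 46 (mod 79).
Mod 31: 12365 ≡ 27; by Fermat, exponent reduces to 68 mod 30 = 8; 27^8 ≡ 2 (mod 31).
Combine by CRT: x ≡ 23 (mod 29), x ≡ 46 (mod 79), x ≡ 2 (mod 31) ⇒ x ≡ 47525 (mod 71021).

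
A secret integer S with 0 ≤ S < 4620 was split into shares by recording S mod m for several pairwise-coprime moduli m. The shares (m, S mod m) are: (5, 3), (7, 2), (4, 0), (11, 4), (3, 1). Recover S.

268

From S ≡ 3 (mod 5) write S = 3 + 5t. Substituting into S ≡ 2 (mod 7) gives 5t ≡ 6 (mod 7), and since 5⁻¹ ≡ 3 (mod 7), t ≡ 4. Hence S ≡ 3 + 5·4 = 23 (mod 35).
From S ≡ 23 (mod 35) write S = 23 + 35t. Substituting into S ≡ 0 (mod 4) gives 35t ≡ 1 (mod 4), and since 3⁻¹ ≡ 3 (mod 4), t ≡ 3. Hence S ≡ 23 + 35·3 = 128 (mod 140).
From S ≡ 128 (mod 140) write S = 128 + 140t. Substituting into S ≡ 4 (mod 11) gives 140t ≡ 8 (mod 11), and since 8⁻¹ ≡ 7 (mod 11), t ≡ 1. Hence S ≡ 128 + 140·1 = 268 (mod 1540).
From S ≡ 268 (mod 1540) write S = 268 + 1540t. Substituting into S ≡ 1 (mod 3) gives 1540t ≡ 0 (mod 3), and since 1⁻¹ ≡ 1 (mod 3), t ≡ 0. Hence S ≡ 268 + 1540·0 = 268 (mod 4620).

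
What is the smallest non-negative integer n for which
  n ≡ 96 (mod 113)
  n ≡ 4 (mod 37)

3260

Combine the congruences pairwise.
From n ≡ 96 (mod 113) write n = 96 + 113t. Substituting into n ≡ 4 (mod 37) gives 113t ≡ 19 (mod 37), and since 2⁻¹ ≡ 19 (mod 37), t ≡ 28. Hence n ≡ 96 + 113·28 = 3260 (mod 4181).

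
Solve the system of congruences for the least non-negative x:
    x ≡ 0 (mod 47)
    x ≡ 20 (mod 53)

From x ≡ 0 (mod 47) write x = 0 + 47t. Substituting into x ≡ 20 (mod 53) gives 47t ≡ 20 (mod 53), and since 47⁻¹ ≡ 44 (mod 53), t ≡ 32. Hence x ≡ 0 + 47·32 = 1504 (mod 2491).

1504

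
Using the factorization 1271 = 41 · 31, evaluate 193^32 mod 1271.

1041

Mod 41: 193 ≡ 29; 29^32 ≡ 16 (mod 41).
Mod 31: 193 ≡ 7; by Fermat, exponent reduces to 32 mod 30 = 2; 7^2 ≡ 18 (mod 31).
Combine by CRT: x ≡ 16 (mod 41), x ≡ 18 (mod 31) ⇒ x ≡ 1041 (mod 1271).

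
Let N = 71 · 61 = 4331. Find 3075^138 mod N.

131

Mod 71: 3075 ≡ 22; by Fermat, exponent reduces to 138 mod 70 = 68; 22^68 ≡ 60 (mod 71).
Mod 61: 3075 ≡ 25; by Fermat, exponent reduces to 138 mod 60 = 18; 25^18 ≡ 9 (mod 61).
Combine by CRT: x ≡ 60 (mod 71), x ≡ 9 (mod 61) ⇒ x ≡ 131 (mod 4331).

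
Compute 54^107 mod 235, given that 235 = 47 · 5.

Mod 47: 54 ≡ 7; by Fermat, exponent reduces to 107 mod 46 = 15; 7^15 ≡ 3 (mod 47).
Mod 5: 54 ≡ 4; by Fermat, exponent reduces to 107 mod 4 = 3; 4^3 ≡ 4 (mod 5).
Combine by CRT: x ≡ 3 (mod 47), x ≡ 4 (mod 5) ⇒ x ≡ 144 (mod 235).

144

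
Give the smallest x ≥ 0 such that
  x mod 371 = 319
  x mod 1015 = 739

gcd(371, 1015) = 7 and 7 | (739 − 319), so the pair is consistent; merging gives x ≡ 28144 (mod 53795), where 53795 = lcm(371, 1015).
The solution is unique modulo lcm(371, 1015) = 53795.

28144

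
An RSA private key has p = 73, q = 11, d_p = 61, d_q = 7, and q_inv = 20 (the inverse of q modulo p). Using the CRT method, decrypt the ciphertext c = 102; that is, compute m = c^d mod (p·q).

m₁ = c^(d_p) mod p: c ≡ 29 (mod 73), and 29^61 mod 73 = 42.
m₂ = c^(d_q) mod q: c ≡ 3 (mod 11), and 3^7 mod 11 = 9.
h = q_inv·(m₁ − m₂) mod p = 20·(42 − 9) mod 73 = 3.
m = m₂ + h·q = 9 + 3·11 = 42.

42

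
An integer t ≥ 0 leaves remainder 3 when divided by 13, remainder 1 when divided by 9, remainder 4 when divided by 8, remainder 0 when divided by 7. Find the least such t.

The moduli are pairwise coprime; N = 13·9·8·7 = 6552.
N/13 = 504; 504 ≡ 10 (mod 13); 10·4 ≡ 1, so inverse 4.
N/9 = 728; 728 ≡ 8 (mod 9); 8·8 ≡ 1, so inverse 8.
N/8 = 819; 819 ≡ 3 (mod 8); 3·3 ≡ 1, so inverse 3.
N/7 = 936; 936 ≡ 5 (mod 7); 5·3 ≡ 1, so inverse 3.
t ≡ 3·504·4 + 1·728·8 + 4·819·3 + 0·936·3 = 21700.
21700 mod 6552 = 2044.

2044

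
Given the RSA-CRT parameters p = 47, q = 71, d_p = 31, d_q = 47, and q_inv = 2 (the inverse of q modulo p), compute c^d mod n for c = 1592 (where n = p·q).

1386

m₁ = c^(d_p) mod p: c ≡ 41 (mod 47), and 41^31 mod 47 = 23.
m₂ = c^(d_q) mod q: c ≡ 30 (mod 71), and 30^47 mod 71 = 37.
h = q_inv·(m₁ − m₂) mod p = 2·(23 − 37) mod 47 = 19.
m = m₂ + h·q = 37 + 19·71 = 1386.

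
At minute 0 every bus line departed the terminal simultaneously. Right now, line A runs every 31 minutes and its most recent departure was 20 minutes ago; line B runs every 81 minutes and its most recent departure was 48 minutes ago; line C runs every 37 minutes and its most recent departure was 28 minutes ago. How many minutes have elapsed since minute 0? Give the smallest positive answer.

37065

From t ≡ 20 (mod 31) write t = 20 + 31s. Substituting into t ≡ 48 (mod 81) gives 31s ≡ 28 (mod 81), and since 31⁻¹ ≡ 34 (mod 81), s ≡ 61. Hence t ≡ 20 + 31·61 = 1911 (mod 2511).
From t ≡ 1911 (mod 2511) write t = 1911 + 2511s. Substituting into t ≡ 28 (mod 37) gives 2511s ≡ 4 (mod 37), and since 32⁻¹ ≡ 22 (mod 37), s ≡ 14. Hence t ≡ 1911 + 2511·14 = 37065 (mod 92907).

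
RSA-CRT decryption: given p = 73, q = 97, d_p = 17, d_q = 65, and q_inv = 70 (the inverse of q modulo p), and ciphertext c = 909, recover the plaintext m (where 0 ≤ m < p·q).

m₁ = c^(d_p) mod p: c ≡ 33 (mod 73), and 33^17 mod 73 = 34.
m₂ = c^(d_q) mod q: c ≡ 36 (mod 97), and 36^65 mod 97 = 62.
h = q_inv·(m₁ − m₂) mod p = 70·(34 − 62) mod 73 = 11.
m = m₂ + h·q = 62 + 11·97 = 1129.

1129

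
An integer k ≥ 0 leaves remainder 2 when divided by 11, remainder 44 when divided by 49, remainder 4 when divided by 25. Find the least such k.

From k ≡ 2 (mod 11) write k = 2 + 11t. Substituting into k ≡ 44 (mod 49) gives 11t ≡ 42 (mod 49), and since 11⁻¹ ≡ 9 (mod 49), t ≡ 35. Hence k ≡ 2 + 11·35 = 387 (mod 539).
From k ≡ 387 (mod 539) write k = 387 + 539t. Substituting into k ≡ 4 (mod 25) gives 539t ≡ 17 (mod 25), and since 14⁻¹ ≡ 9 (mod 25), t ≡ 3. Hence k ≡ 387 + 539·3 = 2004 (mod 13475).

2004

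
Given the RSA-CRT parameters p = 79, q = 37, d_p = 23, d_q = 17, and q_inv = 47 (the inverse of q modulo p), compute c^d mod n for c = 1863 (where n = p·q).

m₁ = c^(d_p) mod p: c ≡ 46 (mod 79), and 46^23 mod 79 = 10.
m₂ = c^(d_q) mod q: c ≡ 13 (mod 37), and 13^17 mod 37 = 17.
h = q_inv·(m₁ − m₂) mod p = 47·(10 − 17) mod 79 = 66.
m = m₂ + h·q = 17 + 66·37 = 2459.

2459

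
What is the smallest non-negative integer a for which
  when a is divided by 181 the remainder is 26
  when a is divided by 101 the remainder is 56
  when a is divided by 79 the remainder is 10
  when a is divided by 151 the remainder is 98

Combine the congruences pairwise.
From a ≡ 26 (mod 181) write a = 26 + 181t. Substituting into a ≡ 56 (mod 101) gives 181t ≡ 30 (mod 101), and since 80⁻¹ ≡ 24 (mod 101), t ≡ 13. Hence a ≡ 26 + 181·13 = 2379 (mod 18281).
From a ≡ 2379 (mod 18281) write a = 2379 + 18281t. Substituting into a ≡ 10 (mod 79) gives 18281t ≡ 1 (mod 79), and since 32⁻¹ ≡ 42 (mod 79), t ≡ 42. Hence a ≡ 2379 + 18281·42 = 770181 (mod 1444199).
From a ≡ 770181 (mod 1444199) write a = 770181 + 1444199t. Substituting into a ≡ 98 (mod 151) gives 1444199t ≡ 17 (mod 151), and since 35⁻¹ ≡ 82 (mod 151), t ≡ 35. Hence a ≡ 770181 + 1444199·35 = 51317146 (mod 218074049).

51317146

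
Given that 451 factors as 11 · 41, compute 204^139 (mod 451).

Mod 11: 204 ≡ 6; by Fermat, exponent reduces to 139 mod 10 = 9; 6^9 ≡ 2 (mod 11).
Mod 41: 204 ≡ 40; by Fermat, exponent reduces to 139 mod 40 = 19; 40^19 ≡ 40 (mod 41).
Combine by CRT: x ≡ 2 (mod 11), x ≡ 40 (mod 41) ⇒ x ≡ 409 (mod 451).

409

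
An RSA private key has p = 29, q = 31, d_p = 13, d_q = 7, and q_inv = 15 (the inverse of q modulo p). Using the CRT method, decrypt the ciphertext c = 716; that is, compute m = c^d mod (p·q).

451

m₁ = c^(d_p) mod p: c ≡ 20 (mod 29), and 20^13 mod 29 = 16.
m₂ = c^(d_q) mod q: c ≡ 3 (mod 31), and 3^7 mod 31 = 17.
h = q_inv·(m₁ − m₂) mod p = 15·(16 − 17) mod 29 = 14.
m = m₂ + h·q = 17 + 14·31 = 451.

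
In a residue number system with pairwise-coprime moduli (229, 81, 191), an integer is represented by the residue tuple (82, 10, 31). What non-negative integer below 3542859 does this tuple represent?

The moduli are pairwise coprime; N = 229·81·191 = 3542859.
N/229 = 15471; 15471 ≡ 128 (mod 229); 128·34 ≡ 1, so inverse 34.
N/81 = 43739; 43739 ≡ 80 (mod 81); 80·80 ≡ 1, so inverse 80.
N/191 = 18549; 18549 ≡ 22 (mod 191); 22·165 ≡ 1, so inverse 165.
x ≡ 82·15471·34 + 10·43739·80 + 31·18549·165 = 173002483.
173002483 mod 3542859 = 2945251.

2945251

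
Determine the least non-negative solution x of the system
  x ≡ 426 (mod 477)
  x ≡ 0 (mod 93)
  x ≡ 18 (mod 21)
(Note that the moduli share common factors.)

79608

gcd(477, 93) = 3 and 3 | (0 − 426), so the pair is consistent; merging gives x ≡ 5673 (mod 14787), where 14787 = lcm(477, 93).
gcd(14787, 21) = 3 and 3 | (18 − 5673), so the pair is consistent; merging gives x ≡ 79608 (mod 103509), where 103509 = lcm(14787, 21).
The solution is unique modulo lcm(477, 93, 21) = 103509.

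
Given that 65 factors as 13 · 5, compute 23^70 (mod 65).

29

Mod 13: 23 ≡ 10; by Fermat, exponent reduces to 70 mod 12 = 10; 10^10 ≡ 3 (mod 13).
Mod 5: 23 ≡ 3; by Fermat, exponent reduces to 70 mod 4 = 2; 3^2 ≡ 4 (mod 5).
Combine by CRT: x ≡ 3 (mod 13), x ≡ 4 (mod 5) ⇒ x ≡ 29 (mod 65).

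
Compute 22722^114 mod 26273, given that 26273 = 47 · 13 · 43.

17211

Mod 47: 22722 ≡ 21; by Fermat, exponent reduces to 114 mod 46 = 22; 21^22 ≡ 9 (mod 47).
Mod 13: 22722 ≡ 11; by Fermat, exponent reduces to 114 mod 12 = 6; 11^6 ≡ 12 (mod 13).
Mod 43: 22722 ≡ 18; by Fermat, exponent reduces to 114 mod 42 = 30; 18^30 ≡ 11 (mod 43).
Combine by CRT: x ≡ 9 (mod 47), x ≡ 12 (mod 13), x ≡ 11 (mod 43) ⇒ x ≡ 17211 (mod 26273).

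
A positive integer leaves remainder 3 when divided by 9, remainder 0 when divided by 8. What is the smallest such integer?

From N ≡ 3 (mod 9) write N = 3 + 9t. Substituting into N ≡ 0 (mod 8) gives 9t ≡ 5 (mod 8), and since 1⁻¹ ≡ 1 (mod 8), t ≡ 5. Hence N ≡ 3 + 9·5 = 48 (mod 72).

48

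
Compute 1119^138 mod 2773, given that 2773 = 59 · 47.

1646

Mod 59: 1119 ≡ 57; by Fermat, exponent reduces to 138 mod 58 = 22; 57^22 ≡ 53 (mod 59).
Mod 47: 1119 ≡ 38; since 46 | 138, by Fermat 38^138 ≡ 1 (mod 47).
Combine by CRT: x ≡ 53 (mod 59), x ≡ 1 (mod 47) ⇒ x ≡ 1646 (mod 2773).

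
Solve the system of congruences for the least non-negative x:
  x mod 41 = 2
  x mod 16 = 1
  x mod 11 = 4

5537

From x ≡ 2 (mod 41) write x = 2 + 41t. Substituting into x ≡ 1 (mod 16) gives 41t ≡ 15 (mod 16), and since 9⁻¹ ≡ 9 (mod 16), t ≡ 7. Hence x ≡ 2 + 41·7 = 289 (mod 656).
From x ≡ 289 (mod 656) write x = 289 + 656t. Substituting into x ≡ 4 (mod 11) gives 656t ≡ 1 (mod 11), and since 7⁻¹ ≡ 8 (mod 11), t ≡ 8. Hence x ≡ 289 + 656·8 = 5537 (mod 7216).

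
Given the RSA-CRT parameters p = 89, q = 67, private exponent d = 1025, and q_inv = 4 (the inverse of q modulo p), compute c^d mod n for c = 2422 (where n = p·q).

4924

d_p = d mod (p−1) = 1025 mod 88 = 57; d_q = d mod (q−1) = 35.
m₁ = c^(d_p) mod p: c ≡ 19 (mod 89), and 19^57 mod 89 = 29.
m₂ = c^(d_q) mod q: c ≡ 10 (mod 67), and 10^35 mod 67 = 33.
h = q_inv·(m₁ − m₂) mod p = 4·(29 − 33) mod 89 = 73.
m = m₂ + h·q = 33 + 73·67 = 4924.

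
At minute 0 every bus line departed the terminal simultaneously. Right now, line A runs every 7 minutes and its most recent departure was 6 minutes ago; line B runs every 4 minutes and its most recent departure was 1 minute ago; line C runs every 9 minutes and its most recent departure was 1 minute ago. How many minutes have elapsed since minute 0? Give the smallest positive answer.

181

From t ≡ 6 (mod 7) write t = 6 + 7s. Substituting into t ≡ 1 (mod 4) gives 7s ≡ 3 (mod 4), and since 3⁻¹ ≡ 3 (mod 4), s ≡ 1. Hence t ≡ 6 + 7·1 = 13 (mod 28).
From t ≡ 13 (mod 28) write t = 13 + 28s. Substituting into t ≡ 1 (mod 9) gives 28s ≡ 6 (mod 9), and since 1⁻¹ ≡ 1 (mod 9), s ≡ 6. Hence t ≡ 13 + 28·6 = 181 (mod 252).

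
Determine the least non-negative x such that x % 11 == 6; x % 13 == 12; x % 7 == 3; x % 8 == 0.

6408

The moduli are pairwise coprime; N = 11·13·7·8 = 8008.
N/11 = 728; 728 ≡ 2 (mod 11); 2·6 ≡ 1, so inverse 6.
N/13 = 616; 616 ≡ 5 (mod 13); 5·8 ≡ 1, so inverse 8.
N/7 = 1144; 1144 ≡ 3 (mod 7); 3·5 ≡ 1, so inverse 5.
N/8 = 1001; 1001 ≡ 1 (mod 8), inverse 1.
x ≡ 6·728·6 + 12·616·8 + 3·1144·5 + 0·1001·1 = 102504.
102504 mod 8008 = 6408.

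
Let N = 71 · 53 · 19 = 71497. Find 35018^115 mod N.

47121

Mod 71: 35018 ≡ 15; by Fermat, exponent reduces to 115 mod 70 = 45; 15^45 ≡ 48 (mod 71).
Mod 53: 35018 ≡ 38; by Fermat, exponent reduces to 115 mod 52 = 11; 38^11 ≡ 4 (mod 53).
Mod 19: 35018 ≡ 1; by Fermat, exponent reduces to 115 mod 18 = 7; 1^7 ≡ 1 (mod 19).
Combine by CRT: x ≡ 48 (mod 71), x ≡ 4 (mod 53), x ≡ 1 (mod 19) ⇒ x ≡ 47121 (mod 71497).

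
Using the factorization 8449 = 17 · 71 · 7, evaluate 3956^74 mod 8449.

Mod 17: 3956 ≡ 12; by Fermat, exponent reduces to 74 mod 16 = 10; 12^10 ≡ 9 (mod 17).
Mod 71: 3956 ≡ 51; by Fermat, exponent reduces to 74 mod 70 = 4; 51^4 ≡ 37 (mod 71).
Mod 7: 3956 ≡ 1; by Fermat, exponent reduces to 74 mod 6 = 2; 1^2 ≡ 1 (mod 7).
Combine by CRT: x ≡ 9 (mod 17), x ≡ 37 (mod 71), x ≡ 1 (mod 7) ⇒ x ≡ 7421 (mod 8449).

7421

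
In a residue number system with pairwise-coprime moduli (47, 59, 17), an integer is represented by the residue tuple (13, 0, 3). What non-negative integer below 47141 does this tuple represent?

19706

The moduli are pairwise coprime; N = 47·59·17 = 47141.
N/47 = 1003; 1003 ≡ 16 (mod 47); 16·3 ≡ 1, so inverse 3.
N/59 = 799; 799 ≡ 32 (mod 59); 32·24 ≡ 1, so inverse 24.
N/17 = 2773; 2773 ≡ 2 (mod 17); 2·9 ≡ 1, so inverse 9.
x ≡ 13·1003·3 + 0·799·24 + 3·2773·9 = 113988.
113988 mod 47141 = 19706.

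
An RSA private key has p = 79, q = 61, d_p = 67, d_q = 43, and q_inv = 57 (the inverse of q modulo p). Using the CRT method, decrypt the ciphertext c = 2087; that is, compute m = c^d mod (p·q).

4283

m₁ = c^(d_p) mod p: c ≡ 33 (mod 79), and 33^67 mod 79 = 17.
m₂ = c^(d_q) mod q: c ≡ 13 (mod 61), and 13^43 mod 61 = 13.
h = q_inv·(m₁ − m₂) mod p = 57·(17 − 13) mod 79 = 70.
m = m₂ + h·q = 13 + 70·61 = 4283.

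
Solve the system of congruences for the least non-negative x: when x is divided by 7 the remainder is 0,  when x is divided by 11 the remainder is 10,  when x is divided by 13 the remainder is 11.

Combine the congruences pairwise.
From x ≡ 0 (mod 7) write x = 0 + 7t. Substituting into x ≡ 10 (mod 11) gives 7t ≡ 10 (mod 11), and since 7⁻¹ ≡ 8 (mod 11), t ≡ 3. Hence x ≡ 0 + 7·3 = 21 (mod 77).
From x ≡ 21 (mod 77) write x = 21 + 77t. Substituting into x ≡ 11 (mod 13) gives 77t ≡ 3 (mod 13), and since 12⁻¹ ≡ 12 (mod 13), t ≡ 10. Hence x ≡ 21 + 77·10 = 791 (mod 1001).

791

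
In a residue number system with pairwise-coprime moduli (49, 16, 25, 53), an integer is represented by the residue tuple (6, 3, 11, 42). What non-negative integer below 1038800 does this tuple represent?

825411

From x ≡ 6 (mod 49) write x = 6 + 49t. Substituting into x ≡ 3 (mod 16) gives 49t ≡ 13 (mod 16), and since 1⁻¹ ≡ 1 (mod 16), t ≡ 13. Hence x ≡ 6 + 49·13 = 643 (mod 784).
From x ≡ 643 (mod 784) write x = 643 + 784t. Substituting into x ≡ 11 (mod 25) gives 784t ≡ 18 (mod 25), and since 9⁻¹ ≡ 14 (mod 25), t ≡ 2. Hence x ≡ 643 + 784·2 = 2211 (mod 19600).
From x ≡ 2211 (mod 19600) write x = 2211 + 19600t. Substituting into x ≡ 42 (mod 53) gives 19600t ≡ 4 (mod 53), and since 43⁻¹ ≡ 37 (mod 53), t ≡ 42. Hence x ≡ 2211 + 19600·42 = 825411 (mod 1038800).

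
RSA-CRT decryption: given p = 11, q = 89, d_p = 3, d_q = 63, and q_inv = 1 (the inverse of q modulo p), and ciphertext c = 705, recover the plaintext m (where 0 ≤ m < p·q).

m₁ = c^(d_p) mod p: c ≡ 1 (mod 11), and 1^3 mod 11 = 1.
m₂ = c^(d_q) mod q: c ≡ 82 (mod 89), and 82^63 mod 89 = 59.
h = q_inv·(m₁ − m₂) mod p = 1·(1 − 59) mod 11 = 8.
m = m₂ + h·q = 59 + 8·89 = 771.

771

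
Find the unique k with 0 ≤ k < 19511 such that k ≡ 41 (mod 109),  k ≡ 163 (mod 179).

13230

From k ≡ 41 (mod 109) write k = 41 + 109t. Substituting into k ≡ 163 (mod 179) gives 109t ≡ 122 (mod 179), and since 109⁻¹ ≡ 23 (mod 179), t ≡ 121. Hence k ≡ 41 + 109·121 = 13230 (mod 19511).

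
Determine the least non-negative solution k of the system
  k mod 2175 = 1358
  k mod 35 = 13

10058

Combine the congruences pairwise.
gcd(2175, 35) = 5 and 5 | (13 − 1358), so the pair is consistent; merging gives k ≡ 10058 (mod 15225), where 15225 = lcm(2175, 35).
The solution is unique modulo lcm(2175, 35) = 15225.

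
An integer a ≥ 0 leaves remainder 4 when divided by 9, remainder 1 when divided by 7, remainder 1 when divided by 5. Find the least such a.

From a ≡ 4 (mod 9) write a = 4 + 9t. Substituting into a ≡ 1 (mod 7) gives 9t ≡ 4 (mod 7), and since 2⁻¹ ≡ 4 (mod 7), t ≡ 2. Hence a ≡ 4 + 9·2 = 22 (mod 63).
From a ≡ 22 (mod 63) write a = 22 + 63t. Substituting into a ≡ 1 (mod 5) gives 63t ≡ 4 (mod 5), and since 3⁻¹ ≡ 2 (mod 5), t ≡ 3. Hence a ≡ 22 + 63·3 = 211 (mod 315).

211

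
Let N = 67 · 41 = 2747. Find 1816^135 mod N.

Mod 67: 1816 ≡ 7; by Fermat, exponent reduces to 135 mod 66 = 3; 7^3 ≡ 8 (mod 67).
Mod 41: 1816 ≡ 12; by Fermat, exponent reduces to 135 mod 40 = 15; 12^15 ≡ 27 (mod 41).
Combine by CRT: x ≡ 8 (mod 67), x ≡ 27 (mod 41) ⇒ x ≡ 2487 (mod 2747).

2487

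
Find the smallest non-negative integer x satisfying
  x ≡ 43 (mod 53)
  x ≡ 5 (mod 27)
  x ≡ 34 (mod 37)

626

The moduli are pairwise coprime; N = 53·27·37 = 52947.
N/53 = 999; 999 ≡ 45 (mod 53); 45·33 ≡ 1, so inverse 33.
N/27 = 1961; 1961 ≡ 17 (mod 27); 17·8 ≡ 1, so inverse 8.
N/37 = 1431; 1431 ≡ 25 (mod 37); 25·3 ≡ 1, so inverse 3.
x ≡ 43·999·33 + 5·1961·8 + 34·1431·3 = 1641983.
1641983 mod 52947 = 626.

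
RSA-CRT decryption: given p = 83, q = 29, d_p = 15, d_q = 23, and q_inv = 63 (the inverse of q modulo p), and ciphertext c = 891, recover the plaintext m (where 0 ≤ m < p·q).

m₁ = c^(d_p) mod p: c ≡ 61 (mod 83), and 61^15 mod 83 = 64.
m₂ = c^(d_q) mod q: c ≡ 21 (mod 29), and 21^23 mod 29 = 15.
h = q_inv·(m₁ − m₂) mod p = 63·(64 − 15) mod 83 = 16.
m = m₂ + h·q = 15 + 16·29 = 479.

479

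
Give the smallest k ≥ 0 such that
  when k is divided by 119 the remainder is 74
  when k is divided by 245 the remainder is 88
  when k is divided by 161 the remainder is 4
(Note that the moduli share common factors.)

78733

Combine the congruences pairwise.
gcd(119, 245) = 7 and 7 | (88 − 74), so the pair is consistent; merging gives k ≡ 3763 (mod 4165), where 4165 = lcm(119, 245).
gcd(4165, 161) = 7 and 7 | (4 − 3763), so the pair is consistent; merging gives k ≡ 78733 (mod 95795), where 95795 = lcm(4165, 161).
The solution is unique modulo lcm(119, 245, 161) = 95795.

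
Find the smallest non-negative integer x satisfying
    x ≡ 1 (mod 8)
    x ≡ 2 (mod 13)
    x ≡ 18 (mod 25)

Combine the congruences pairwise.
From x ≡ 1 (mod 8) write x = 1 + 8t. Substituting into x ≡ 2 (mod 13) gives 8t ≡ 1 (mod 13), and since 8⁻¹ ≡ 5 (mod 13), t ≡ 5. Hence x ≡ 1 + 8·5 = 41 (mod 104).
From x ≡ 41 (mod 104) write x = 41 + 104t. Substituting into x ≡ 18 (mod 25) gives 104t ≡ 2 (mod 25), and since 4⁻¹ ≡ 19 (mod 25), t ≡ 13. Hence x ≡ 41 + 104·13 = 1393 (mod 2600).

1393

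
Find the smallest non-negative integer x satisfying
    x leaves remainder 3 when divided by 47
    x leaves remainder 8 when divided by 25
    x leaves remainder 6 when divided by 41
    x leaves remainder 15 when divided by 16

From x ≡ 3 (mod 47) write x = 3 + 47t. Substituting into x ≡ 8 (mod 25) gives 47t ≡ 5 (mod 25), and since 22⁻¹ ≡ 8 (mod 25), t ≡ 15. Hence x ≡ 3 + 47·15 = 708 (mod 1175).
From x ≡ 708 (mod 1175) write x = 708 + 1175t. Substituting into x ≡ 6 (mod 41) gives 1175t ≡ 36 (mod 41), and since 27⁻¹ ≡ 38 (mod 41), t ≡ 15. Hence x ≡ 708 + 1175·15 = 18333 (mod 48175).
From x ≡ 18333 (mod 48175) write x = 18333 + 48175t. Substituting into x ≡ 15 (mod 16) gives 48175t ≡ 2 (mod 16), and since 15⁻¹ ≡ 15 (mod 16), t ≡ 14. Hence x ≡ 18333 + 48175·14 = 692783 (mod 770800).

692783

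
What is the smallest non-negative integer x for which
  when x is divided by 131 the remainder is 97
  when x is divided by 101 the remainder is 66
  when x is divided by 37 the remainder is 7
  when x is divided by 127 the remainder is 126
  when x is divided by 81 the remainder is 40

3678196351

From x ≡ 97 (mod 131) write x = 97 + 131t. Substituting into x ≡ 66 (mod 101) gives 131t ≡ 70 (mod 101), and since 30⁻¹ ≡ 64 (mod 101), t ≡ 36. Hence x ≡ 97 + 131·36 = 4813 (mod 13231).
From x ≡ 4813 (mod 13231) write x = 4813 + 13231t. Substituting into x ≡ 7 (mod 37) gives 13231t ≡ 4 (mod 37), and since 22⁻¹ ≡ 32 (mod 37), t ≡ 17. Hence x ≡ 4813 + 13231·17 = 229740 (mod 489547).
From x ≡ 229740 (mod 489547) write x = 229740 + 489547t. Substituting into x ≡ 126 (mod 127) gives 489547t ≡ 2 (mod 127), and since 89⁻¹ ≡ 10 (mod 127), t ≡ 20. Hence x ≡ 229740 + 489547·20 = 10020680 (mod 62172469).
From x ≡ 10020680 (mod 62172469) write x = 10020680 + 62172469t. Substituting into x ≡ 40 (mod 81) gives 62172469t ≡ 32 (mod 81), and since 28⁻¹ ≡ 55 (mod 81), t ≡ 59. Hence x ≡ 10020680 + 62172469·59 = 3678196351 (mod 5035969989).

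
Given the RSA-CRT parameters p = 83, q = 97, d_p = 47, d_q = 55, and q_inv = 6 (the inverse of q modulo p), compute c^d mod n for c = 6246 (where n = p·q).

4794

m₁ = c^(d_p) mod p: c ≡ 21 (mod 83), and 21^47 mod 83 = 63.
m₂ = c^(d_q) mod q: c ≡ 38 (mod 97), and 38^55 mod 97 = 41.
h = q_inv·(m₁ − m₂) mod p = 6·(63 − 41) mod 83 = 49.
m = m₂ + h·q = 41 + 49·97 = 4794.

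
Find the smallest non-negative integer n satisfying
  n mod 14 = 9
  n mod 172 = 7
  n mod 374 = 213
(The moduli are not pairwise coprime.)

207783

gcd(14, 172) = 2 and 2 | (7 − 9), so the pair is consistent; merging gives n ≡ 695 (mod 1204), where 1204 = lcm(14, 172).
gcd(1204, 374) = 2 and 2 | (213 − 695), so the pair is consistent; merging gives n ≡ 207783 (mod 225148), where 225148 = lcm(1204, 374).
The solution is unique modulo lcm(14, 172, 374) = 225148.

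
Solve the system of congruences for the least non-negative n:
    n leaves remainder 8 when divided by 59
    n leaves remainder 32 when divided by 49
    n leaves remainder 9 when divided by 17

From n ≡ 8 (mod 59) write n = 8 + 59t. Substituting into n ≡ 32 (mod 49) gives 59t ≡ 24 (mod 49), and since 10⁻¹ ≡ 5 (mod 49), t ≡ 22. Hence n ≡ 8 + 59·22 = 1306 (mod 2891).
From n ≡ 1306 (mod 2891) write n = 1306 + 2891t. Substituting into n ≡ 9 (mod 17) gives 2891t ≡ 12 (mod 17), and since 1⁻¹ ≡ 1 (mod 17), t ≡ 12. Hence n ≡ 1306 + 2891·12 = 35998 (mod 49147).

35998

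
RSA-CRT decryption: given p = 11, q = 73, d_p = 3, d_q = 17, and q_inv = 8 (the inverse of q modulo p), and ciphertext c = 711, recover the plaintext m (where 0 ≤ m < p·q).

m₁ = c^(d_p) mod p: c ≡ 7 (mod 11), and 7^3 mod 11 = 2.
m₂ = c^(d_q) mod q: c ≡ 54 (mod 73), and 54^17 mod 73 = 50.
h = q_inv·(m₁ − m₂) mod p = 8·(2 − 50) mod 11 = 1.
m = m₂ + h·q = 50 + 1·73 = 123.

123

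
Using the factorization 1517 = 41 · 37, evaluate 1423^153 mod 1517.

1079

Mod 41: 1423 ≡ 29; by Fermat, exponent reduces to 153 mod 40 = 33; 29^33 ≡ 13 (mod 41).
Mod 37: 1423 ≡ 17; by Fermat, exponent reduces to 153 mod 36 = 9; 17^9 ≡ 6 (mod 37).
Combine by CRT: x ≡ 13 (mod 41), x ≡ 6 (mod 37) ⇒ x ≡ 1079 (mod 1517).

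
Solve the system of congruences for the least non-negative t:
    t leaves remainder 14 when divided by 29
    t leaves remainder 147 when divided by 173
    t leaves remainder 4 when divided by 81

From t ≡ 14 (mod 29) write t = 14 + 29s. Substituting into t ≡ 147 (mod 173) gives 29s ≡ 133 (mod 173), and since 29⁻¹ ≡ 6 (mod 173), s ≡ 106. Hence t ≡ 14 + 29·106 = 3088 (mod 5017).
From t ≡ 3088 (mod 5017) write t = 3088 + 5017s. Substituting into t ≡ 4 (mod 81) gives 5017s ≡ 75 (mod 81), and since 76⁻¹ ≡ 16 (mod 81), s ≡ 66. Hence t ≡ 3088 + 5017·66 = 334210 (mod 406377).

334210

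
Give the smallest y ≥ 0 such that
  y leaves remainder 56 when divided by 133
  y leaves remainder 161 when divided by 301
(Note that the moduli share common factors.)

gcd(133, 301) = 7 and 7 | (161 − 56), so the pair is consistent; merging gives y ≡ 4977 (mod 5719), where 5719 = lcm(133, 301).
The solution is unique modulo lcm(133, 301) = 5719.

4977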